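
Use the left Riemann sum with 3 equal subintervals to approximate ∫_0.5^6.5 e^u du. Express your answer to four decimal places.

Δu = (6.5 − 0.5)/3 = 2.
Left endpoints: 0.5, 2.5, 4.5.
f(0.5) ≈ 1.6487, f(2.5) ≈ 12.1825, f(4.5) ≈ 90.0171.
Sum = Δu · [f(0.5) + f(2.5) + f(4.5)].
Sum ≈ 207.6967.

207.6967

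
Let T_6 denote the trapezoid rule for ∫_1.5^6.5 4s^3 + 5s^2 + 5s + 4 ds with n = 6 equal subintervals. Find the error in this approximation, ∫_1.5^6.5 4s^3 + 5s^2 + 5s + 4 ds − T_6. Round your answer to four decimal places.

Exact integral: ∫_1.5^6.5 f(s) ds ≈ 2352.083333.
T_6 ≈ 2382.754630.
Error ≈ 2352.083333 − 2382.754630 ≈ -30.6713.

-30.6713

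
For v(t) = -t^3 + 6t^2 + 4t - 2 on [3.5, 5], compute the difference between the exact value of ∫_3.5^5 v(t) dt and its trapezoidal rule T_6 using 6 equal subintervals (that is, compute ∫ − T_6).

Exact integral: ∫_3.5^5 v(t) dt = 68.015625.
T_6 = 67.91015625.
Error = 68.015625 − 67.91015625 = 0.10546875.

0.10546875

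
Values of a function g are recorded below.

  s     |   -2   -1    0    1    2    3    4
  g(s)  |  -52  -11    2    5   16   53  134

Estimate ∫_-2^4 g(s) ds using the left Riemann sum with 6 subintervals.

13

Δs = 1.
Sum = 1·[(-52) + (-11) + 2 + 5 + 16 + 53] = 13.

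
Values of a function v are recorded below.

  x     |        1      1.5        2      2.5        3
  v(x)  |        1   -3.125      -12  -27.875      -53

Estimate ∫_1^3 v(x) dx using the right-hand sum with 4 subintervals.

Δx = 0.5.
Sum = 0.5·[(-3.125) + (-12) + (-27.875) + (-53)] = -48.

-48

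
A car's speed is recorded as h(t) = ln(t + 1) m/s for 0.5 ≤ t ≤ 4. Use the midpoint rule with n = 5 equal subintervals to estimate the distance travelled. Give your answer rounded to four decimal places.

3.9484

Δt = (4 − 0.5)/5 = 0.7.
Midpoints: 0.85, 1.55, 2.25, 2.95, 3.65.
h(0.85) ≈ 0.6152, h(1.55) ≈ 0.9361, h(2.25) ≈ 1.1787, h(2.95) ≈ 1.3737, h(3.65) ≈ 1.5369.
Sum = Δt · [h(0.85) + h(1.55) + h(2.25) + h(2.95) + h(3.65)].
Sum ≈ 3.9484.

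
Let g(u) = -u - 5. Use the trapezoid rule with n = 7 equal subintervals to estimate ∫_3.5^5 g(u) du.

Δu = (5 − 3.5)/7 = 3/14.
g(3.5) = -8.5, g(26/7) = -61/7, g(55/14) = -125/14, g(29/7) = -64/7, g(61/14) = -131/14, g(32/7) = -67/7, g(67/14) = -137/14, g(5) = -10.
T_7 = (Δu/2)·[g(u_0) + 2g(u_1) + ... + 2g(u_{6}) + g(u_7)].
Sum = -13.875.

-13.875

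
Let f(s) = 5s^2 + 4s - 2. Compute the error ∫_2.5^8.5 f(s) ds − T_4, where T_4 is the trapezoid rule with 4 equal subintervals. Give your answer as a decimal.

Exact integral: ∫_2.5^8.5 f(s) ds = 1117.5.
T_4 = 1128.75.
Error = 1117.5 − 1128.75 = -11.25.

-11.25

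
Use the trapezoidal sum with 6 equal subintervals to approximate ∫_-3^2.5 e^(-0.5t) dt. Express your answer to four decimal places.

Δt = (2.5 − (-3))/6 = 11/12.
f(-3) ≈ 4.4817, f(-25/12) ≈ 2.8339, f(-7/6) ≈ 1.7920, f(-0.25) ≈ 1.1331, f(2/3) ≈ 0.7165, f(19/12) ≈ 0.4531, f(2.5) ≈ 0.2865.
T_6 = (Δt/2)·[f(t_0) + 2f(t_1) + ... + 2f(t_{5}) + f(t_6)].
Sum ≈ 8.5367.

8.5367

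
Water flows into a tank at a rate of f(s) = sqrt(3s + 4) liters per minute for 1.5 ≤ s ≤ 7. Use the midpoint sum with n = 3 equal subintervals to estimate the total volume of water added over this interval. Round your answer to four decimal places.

22.3002

Δs = (7 − 1.5)/3 = 11/6.
Midpoints: 29/12, 4.25, 73/12.
f(29/12) ≈ 3.3541, f(4.25) ≈ 4.0927, f(73/12) ≈ 4.7170.
Sum = Δs · [f(29/12) + f(4.25) + f(73/12)].
Sum ≈ 22.3002.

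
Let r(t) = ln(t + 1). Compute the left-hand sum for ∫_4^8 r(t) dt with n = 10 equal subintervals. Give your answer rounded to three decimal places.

Δt = (8 − 4)/10 = 0.4.
Left endpoints: 4, 4.4, 4.8, 5.2, 5.6, 6, 6.4, 6.8, 7.2, 7.6.
r(4) ≈ 1.609, r(4.4) ≈ 1.686, r(4.8) ≈ 1.758, r(5.2) ≈ 1.825, r(5.6) ≈ 1.887, r(6) ≈ 1.946, r(6.4) ≈ 2.001, r(6.8) ≈ 2.054, r(7.2) ≈ 2.104, r(7.6) ≈ 2.152.
Sum = Δt · [r(4) + r(4.4) + r(4.8) + ...].
Sum ≈ 7.609.

7.609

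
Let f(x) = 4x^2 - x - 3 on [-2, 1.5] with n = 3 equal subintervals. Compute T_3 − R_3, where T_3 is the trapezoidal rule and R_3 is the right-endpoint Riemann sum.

6.125

T_3 ≈ 8.717593.
R_3 ≈ 2.592593.
T_3 − R_3 = 6.125.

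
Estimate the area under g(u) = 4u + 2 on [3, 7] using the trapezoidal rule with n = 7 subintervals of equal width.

Δu = (7 − 3)/7 = 4/7.
g(3) = 14, g(25/7) = 114/7, g(29/7) = 130/7, g(33/7) = 146/7, g(37/7) = 162/7, g(41/7) = 178/7, g(45/7) = 194/7, g(7) = 30.
T_7 = (Δu/2)·[g(u_0) + 2g(u_1) + ... + 2g(u_{6}) + g(u_7)].
Sum = 88.

88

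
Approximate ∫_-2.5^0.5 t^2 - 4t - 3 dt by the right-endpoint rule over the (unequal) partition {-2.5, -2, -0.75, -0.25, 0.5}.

0.671875

Subinterval widths: 0.5, 1.25, 0.5, 0.75.
Right endpoints: -2, -0.75, -0.25, 0.5.
f(-2) = 9, f(-0.75) = 0.5625, f(-0.25) = -1.9375, f(0.5) = -4.75.
Sum = Σ Δt_i · f(t_i).
Sum = 0.671875.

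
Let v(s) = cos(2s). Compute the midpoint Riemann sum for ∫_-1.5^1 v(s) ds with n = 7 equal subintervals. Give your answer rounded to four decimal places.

Δs = (1 − (-1.5))/7 = 5/14.
Midpoints: -37/28, -27/28, -17/28, -0.25, 3/28, 13/28, 23/28.
v(-37/28) ≈ -0.8782, v(-27/28) ≈ -0.3502, v(-17/28) ≈ 0.3490, v(-0.25) ≈ 0.8776, v(3/28) ≈ 0.9771, v(13/28) ≈ 0.5990, v(23/28) ≈ -0.0720.
Sum = Δs · [v(-37/28) + v(-27/28) + v(-17/28) + ...].
Sum ≈ 0.5365.

0.5365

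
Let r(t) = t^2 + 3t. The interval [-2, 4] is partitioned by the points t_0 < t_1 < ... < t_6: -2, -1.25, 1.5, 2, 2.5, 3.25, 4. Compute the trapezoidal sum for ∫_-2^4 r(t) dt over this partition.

45.71875

Subinterval widths: 0.75, 2.75, 0.5, 0.5, 0.75, 0.75.
r(-2) = -2, r(-1.25) = -2.1875, r(1.5) = 6.75, r(2) = 10, r(2.5) = 13.75, r(3.25) = 20.3125, r(4) = 28.
On each subinterval the trapezoid contributes (Δt_i/2)·[r(t_{i-1}) + r(t_i)].
Sum = 45.71875.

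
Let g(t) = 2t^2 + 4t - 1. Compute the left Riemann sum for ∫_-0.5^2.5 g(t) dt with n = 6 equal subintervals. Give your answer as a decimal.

Δt = (2.5 − (-0.5))/6 = 0.5.
Left endpoints: -0.5, 0, 0.5, 1, 1.5, 2.
g(-0.5) = -2.5, g(0) = -1, g(0.5) = 1.5, g(1) = 5, g(1.5) = 9.5, g(2) = 15.
Sum = Δt · [g(-0.5) + g(0) + g(0.5) + ...].
Sum = 13.75.

13.75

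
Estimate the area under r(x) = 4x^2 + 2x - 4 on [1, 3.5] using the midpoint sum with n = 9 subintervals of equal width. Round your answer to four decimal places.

57.0190

Δx = (3.5 − 1)/9 = 5/18.
Midpoints: 41/36, 17/12, 61/36, 71/36, 2.25, 91/36, 101/36, 37/12, 121/36.
r(41/36) = 1123/324, r(17/12) = 247/36, r(61/36) = 3523/324, r(71/36) = 5023/324, r(2.25) = 20.75, r(91/36) = 8623/324, r(101/36) = 10723/324, r(37/12) = 1447/36, r(121/36) = 15523/324.
Sum = Δx · [r(41/36) + r(17/12) + r(61/36) + ...].
Sum ≈ 57.0190.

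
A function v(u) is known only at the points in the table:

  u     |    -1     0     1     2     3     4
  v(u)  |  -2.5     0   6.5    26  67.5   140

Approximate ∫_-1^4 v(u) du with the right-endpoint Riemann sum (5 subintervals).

Δu = 1.
Sum = 1·[0 + 6.5 + 26 + 67.5 + 140] = 240.

240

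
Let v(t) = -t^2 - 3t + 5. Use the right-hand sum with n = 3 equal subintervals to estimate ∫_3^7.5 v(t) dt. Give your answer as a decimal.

Δt = (7.5 − 3)/3 = 1.5.
Right endpoints: 4.5, 6, 7.5.
v(4.5) = -28.75, v(6) = -49, v(7.5) = -73.75.
Sum = Δt · [v(4.5) + v(6) + v(7.5)].
Sum = -227.25.

-227.25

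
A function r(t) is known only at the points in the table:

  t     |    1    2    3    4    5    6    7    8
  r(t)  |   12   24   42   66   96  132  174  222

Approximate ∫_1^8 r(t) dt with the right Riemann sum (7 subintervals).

756

Δt = 1.
Sum = 1·[24 + 42 + 66 + 96 + 132 + 174 + 222] = 756.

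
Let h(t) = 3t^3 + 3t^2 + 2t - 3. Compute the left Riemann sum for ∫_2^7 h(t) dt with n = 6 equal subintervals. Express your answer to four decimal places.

Δt = (7 − 2)/6 = 5/6.
Left endpoints: 2, 17/6, 11/3, 4.5, 16/3, 37/6.
h(2) = 37, h(17/6) = 6839/72, h(11/3) = 1733/9, h(4.5) = 340.125, h(16/3) = 4933/9, h(37/6) = 59539/72.
Sum = Δt · [h(2) + h(17/6) + h(11/3) + ...].
Sum ≈ 1699.7569.

1699.7569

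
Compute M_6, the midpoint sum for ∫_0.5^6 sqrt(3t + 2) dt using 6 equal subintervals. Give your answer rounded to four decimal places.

18.4371

Δt = (6 − 0.5)/6 = 11/12.
Midpoints: 23/24, 1.875, 67/24, 89/24, 4.625, 133/24.
f(23/24) ≈ 2.2079, f(1.875) ≈ 2.7613, f(67/24) ≈ 3.2210, f(89/24) ≈ 3.6228, f(4.625) ≈ 3.9843, f(133/24) ≈ 4.3157.
Sum = Δt · [f(23/24) + f(1.875) + f(67/24) + ...].
Sum ≈ 18.4371.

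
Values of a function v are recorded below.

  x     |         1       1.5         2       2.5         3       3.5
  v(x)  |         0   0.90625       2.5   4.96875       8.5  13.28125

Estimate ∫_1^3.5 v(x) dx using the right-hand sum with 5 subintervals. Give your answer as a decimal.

Δx = 0.5.
Sum = 0.5·[0.90625 + 2.5 + 4.96875 + 8.5 + 13.28125] = 15.078125.

15.078125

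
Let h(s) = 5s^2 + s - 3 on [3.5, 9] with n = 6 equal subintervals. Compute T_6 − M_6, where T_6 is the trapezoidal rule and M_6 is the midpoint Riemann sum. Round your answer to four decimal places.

5.7769

T_6 ≈ 1165.267940.
M_6 ≈ 1159.491030.
T_6 − M_6 ≈ 5.7769.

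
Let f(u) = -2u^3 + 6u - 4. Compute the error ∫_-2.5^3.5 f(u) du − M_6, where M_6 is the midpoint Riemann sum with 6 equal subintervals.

-1.5

Exact integral: ∫_-2.5^3.5 f(u) du = -61.5.
M_6 = -60.
Error = -61.5 − (-60) = -1.5.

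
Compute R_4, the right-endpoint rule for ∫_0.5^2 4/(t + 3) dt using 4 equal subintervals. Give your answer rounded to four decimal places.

Δt = (2 − 0.5)/4 = 0.375.
Right endpoints: 0.875, 1.25, 1.625, 2.
f(0.875) = 32/31, f(1.25) = 16/17, f(1.625) = 32/37, f(2) = 0.8.
Sum = Δt · [f(0.875) + f(1.25) + f(1.625) + f(2)].
Sum ≈ 1.3644.

1.3644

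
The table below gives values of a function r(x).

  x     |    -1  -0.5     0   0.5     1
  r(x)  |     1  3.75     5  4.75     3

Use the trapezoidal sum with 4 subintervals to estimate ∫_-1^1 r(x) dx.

Δx = 0.5.
T_4 = (0.5/2)·[1 + 2·3.75 + 2·5 + 2·4.75 + 3] = 7.75.

7.75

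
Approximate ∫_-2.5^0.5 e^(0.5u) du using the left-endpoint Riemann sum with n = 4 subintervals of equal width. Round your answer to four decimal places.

Δu = (0.5 − (-2.5))/4 = 0.75.
Left endpoints: -2.5, -1.75, -1, -0.25.
f(-2.5) ≈ 0.2865, f(-1.75) ≈ 0.4169, f(-1) ≈ 0.6065, f(-0.25) ≈ 0.8825.
Sum = Δu · [f(-2.5) + f(-1.75) + f(-1) + f(-0.25)].
Sum ≈ 1.6443.

1.6443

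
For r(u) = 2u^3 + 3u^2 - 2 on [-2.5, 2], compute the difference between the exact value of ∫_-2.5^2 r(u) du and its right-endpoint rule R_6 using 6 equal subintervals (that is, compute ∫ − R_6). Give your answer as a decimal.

Exact integral: ∫_-2.5^2 r(u) du = 3.09375.
R_6 = 18.9140625.
Error = 3.09375 − 18.9140625 = -15.8203125.

-15.8203125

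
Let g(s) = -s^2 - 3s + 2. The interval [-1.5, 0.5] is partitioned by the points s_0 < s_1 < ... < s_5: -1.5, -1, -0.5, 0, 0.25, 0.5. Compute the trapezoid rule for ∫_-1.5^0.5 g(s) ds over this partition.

5.765625

Subinterval widths: 0.5, 0.5, 0.5, 0.25, 0.25.
g(-1.5) = 4.25, g(-1) = 4, g(-0.5) = 3.25, g(0) = 2, g(0.25) = 1.1875, g(0.5) = 0.25.
On each subinterval the trapezoid contributes (Δs_i/2)·[g(s_{i-1}) + g(s_i)].
Sum = 5.765625.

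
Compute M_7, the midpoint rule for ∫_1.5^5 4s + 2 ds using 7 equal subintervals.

Δs = (5 − 1.5)/7 = 0.5.
Midpoints: 1.75, 2.25, 2.75, 3.25, 3.75, 4.25, 4.75.
f(1.75) = 9, f(2.25) = 11, f(2.75) = 13, f(3.25) = 15, f(3.75) = 17, f(4.25) = 19, f(4.75) = 21.
Sum = Δs · [f(1.75) + f(2.25) + f(2.75) + ...].
Sum = 52.5.

52.5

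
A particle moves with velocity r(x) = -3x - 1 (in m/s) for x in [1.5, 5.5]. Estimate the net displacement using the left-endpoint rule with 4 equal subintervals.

-40

Δx = (5.5 − 1.5)/4 = 1.
Left endpoints: 1.5, 2.5, 3.5, 4.5.
r(1.5) = -5.5, r(2.5) = -8.5, r(3.5) = -11.5, r(4.5) = -14.5.
Sum = Δx · [r(1.5) + r(2.5) + r(3.5) + r(4.5)].
Sum = -40.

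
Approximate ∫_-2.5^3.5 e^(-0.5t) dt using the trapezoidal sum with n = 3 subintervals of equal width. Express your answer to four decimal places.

7.1769

Δt = (3.5 − (-2.5))/3 = 2.
f(-2.5) ≈ 3.4903, f(-0.5) ≈ 1.2840, f(1.5) ≈ 0.4724, f(3.5) ≈ 0.1738.
T_3 = (Δt/2)·[f(t_0) + 2f(t_1) + 2f(t_2) + f(t_3)].
Sum ≈ 7.1769.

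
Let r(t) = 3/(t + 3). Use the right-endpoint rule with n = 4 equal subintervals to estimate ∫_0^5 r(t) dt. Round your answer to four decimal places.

2.5885

Δt = (5 − 0)/4 = 1.25.
Right endpoints: 1.25, 2.5, 3.75, 5.
r(1.25) = 12/17, r(2.5) = 6/11, r(3.75) = 4/9, r(5) = 0.375.
Sum = Δt · [r(1.25) + r(2.5) + r(3.75) + r(5)].
Sum ≈ 2.5885.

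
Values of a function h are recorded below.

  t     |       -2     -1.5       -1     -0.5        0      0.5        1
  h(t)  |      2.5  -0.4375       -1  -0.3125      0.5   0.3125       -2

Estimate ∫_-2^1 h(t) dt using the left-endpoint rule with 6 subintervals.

0.78125

Δt = 0.5.
Sum = 0.5·[2.5 + (-0.4375) + (-1) + (-0.3125) + 0.5 + 0.3125] = 0.78125.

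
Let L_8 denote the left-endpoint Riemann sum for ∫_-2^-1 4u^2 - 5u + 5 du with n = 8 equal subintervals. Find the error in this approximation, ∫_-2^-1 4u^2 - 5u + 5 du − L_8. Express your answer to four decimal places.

Exact integral: ∫_-2^-1 f(u) du ≈ 21.833333.
L_8 = 22.90625.
Error ≈ 21.833333 − 22.90625 ≈ -1.0729.

-1.0729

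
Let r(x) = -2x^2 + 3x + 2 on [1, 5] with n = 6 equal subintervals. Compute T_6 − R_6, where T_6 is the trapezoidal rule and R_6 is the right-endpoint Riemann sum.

T_6 ≈ -39.259259.
R_6 ≈ -51.259259.
T_6 − R_6 = 12.

12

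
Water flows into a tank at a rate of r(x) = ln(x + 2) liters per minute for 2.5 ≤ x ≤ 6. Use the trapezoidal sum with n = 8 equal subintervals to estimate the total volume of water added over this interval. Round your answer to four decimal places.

6.3656

Δx = (6 − 2.5)/8 = 0.4375.
r(2.5) ≈ 1.5041, r(2.9375) ≈ 1.5969, r(3.375) ≈ 1.6818, r(3.8125) ≈ 1.7600, r(4.25) ≈ 1.8326, r(4.6875) ≈ 1.9002, r(5.125) ≈ 1.9636, r(5.5625) ≈ 2.0232, r(6) ≈ 2.0794.
T_8 = (Δx/2)·[r(x_0) + 2r(x_1) + ... + 2r(x_{7}) + r(x_8)].
Sum ≈ 6.3656.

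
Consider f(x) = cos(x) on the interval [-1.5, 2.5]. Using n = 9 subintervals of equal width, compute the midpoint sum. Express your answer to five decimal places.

1.60918

Δx = (2.5 − (-1.5))/9 = 4/9.
Midpoints: -23/18, -5/6, -7/18, 1/18, 0.5, 17/18, 25/18, 11/6, 41/18.
f(-23/18) ≈ 0.28884, f(-5/6) ≈ 0.67241, f(-7/18) ≈ 0.92533, f(1/18) ≈ 0.99846, f(0.5) ≈ 0.87758, f(17/18) ≈ 0.58619, f(25/18) ≈ 0.18091, f(11/6) ≈ -0.25953, f(41/18) ≈ -0.64954.
Sum = Δx · [f(-23/18) + f(-5/6) + f(-7/18) + ...].
Sum ≈ 1.60918.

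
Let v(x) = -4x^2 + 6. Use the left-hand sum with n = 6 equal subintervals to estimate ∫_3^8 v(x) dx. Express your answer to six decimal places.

Δx = (8 − 3)/6 = 5/6.
Left endpoints: 3, 23/6, 14/3, 5.5, 19/3, 43/6.
v(3) = -30, v(23/6) = -475/9, v(14/3) = -730/9, v(5.5) = -115, v(19/3) = -1390/9, v(43/6) = -1795/9.
Sum = Δx · [v(3) + v(23/6) + v(14/3) + ...].
Sum ≈ -527.314815.

-527.314815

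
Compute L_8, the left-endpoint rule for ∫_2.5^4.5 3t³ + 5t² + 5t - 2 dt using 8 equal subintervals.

Δt = (4.5 − 2.5)/8 = 0.25.
Left endpoints: 2.5, 2.75, 3, 3.25, 3.5, 3.75, 4, 4.25.
f(2.5) = 88.625, f(2.75) = 111.953125, f(3) = 139, f(3.25) = 170.046875, f(3.5) = 205.375, f(3.75) = 245.265625, f(4) = 290, f(4.25) = 339.859375.
Sum = Δt · [f(2.5) + f(2.75) + f(3) + ...].
Sum = 397.53125.

397.53125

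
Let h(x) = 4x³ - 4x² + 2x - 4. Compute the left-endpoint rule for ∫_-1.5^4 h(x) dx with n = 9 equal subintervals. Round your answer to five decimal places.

Δx = (4 − (-1.5))/9 = 11/18.
Left endpoints: -1.5, -8/9, -5/18, 1/3, 17/18, 14/9, 13/6, 25/9, 61/18.
h(-1.5) = -29.5, h(-8/9) = -8564/729, h(-5/18) = -7217/1458, h(1/3) = -98/27, h(17/18) = -3367/1458, h(14/9) = 3272/729, h(13/6) = 1201/54, h(25/9) = 41134/729, h(61/18) = 164053/1458.
Sum = Δx · [h(-1.5) + h(-8/9) + h(-5/18) + ...].
Sum ≈ 87.71708.

87.71708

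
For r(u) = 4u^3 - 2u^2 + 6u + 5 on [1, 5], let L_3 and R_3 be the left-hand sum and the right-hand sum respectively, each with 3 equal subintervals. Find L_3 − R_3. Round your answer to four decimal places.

L_3 ≈ 358.962963.
R_3 ≈ 988.296296.
L_3 − R_3 ≈ -629.3333.

-629.3333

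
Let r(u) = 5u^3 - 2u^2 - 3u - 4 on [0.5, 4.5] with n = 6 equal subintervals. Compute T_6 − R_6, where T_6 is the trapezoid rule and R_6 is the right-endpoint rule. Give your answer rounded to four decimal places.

T_6 ≈ 416.351852.
R_6 ≈ 550.685185.
T_6 − R_6 ≈ -134.3333.

-134.3333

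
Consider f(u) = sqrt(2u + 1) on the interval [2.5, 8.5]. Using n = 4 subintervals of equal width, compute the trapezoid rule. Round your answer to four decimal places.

20.5247

Δu = (8.5 − 2.5)/4 = 1.5.
f(2.5) ≈ 2.4495, f(4) ≈ 3.0000, f(5.5) ≈ 3.4641, f(7) ≈ 3.8730, f(8.5) ≈ 4.2426.
T_4 = (Δu/2)·[f(u_0) + 2f(u_1) + 2f(u_2) + 2f(u_3) + f(u_4)].
Sum ≈ 20.5247.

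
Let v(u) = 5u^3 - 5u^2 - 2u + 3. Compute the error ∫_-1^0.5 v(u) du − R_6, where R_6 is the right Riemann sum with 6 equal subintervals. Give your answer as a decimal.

-0.66015625

Exact integral: ∫_-1^0.5 v(u) du = 2.203125.
R_6 = 2.86328125.
Error = 2.203125 − 2.86328125 = -0.66015625.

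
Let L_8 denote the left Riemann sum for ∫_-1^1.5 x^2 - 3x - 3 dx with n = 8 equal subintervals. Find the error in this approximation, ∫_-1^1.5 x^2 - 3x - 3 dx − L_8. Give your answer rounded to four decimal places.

Exact integral: ∫_-1^1.5 f(x) dx ≈ -7.916667.
L_8 ≈ -6.899414.
Error ≈ -7.916667 − (-6.899414) ≈ -1.0173.

-1.0173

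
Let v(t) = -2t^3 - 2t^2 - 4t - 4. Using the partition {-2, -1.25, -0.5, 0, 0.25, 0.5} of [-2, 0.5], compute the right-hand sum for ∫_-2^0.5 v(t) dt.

Subinterval widths: 0.75, 0.75, 0.5, 0.25, 0.25.
Right endpoints: -1.25, -0.5, 0, 0.25, 0.5.
v(-1.25) = 1.78125, v(-0.5) = -2.25, v(0) = -4, v(0.25) = -5.15625, v(0.5) = -6.75.
Sum = Σ Δt_i · v(t_i).
Sum = -5.328125.

-5.328125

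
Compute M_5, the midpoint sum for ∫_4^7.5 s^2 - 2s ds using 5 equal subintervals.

Δs = (7.5 − 4)/5 = 0.7.
Midpoints: 4.35, 5.05, 5.75, 6.45, 7.15.
f(4.35) = 10.2225, f(5.05) = 15.4025, f(5.75) = 21.5625, f(6.45) = 28.7025, f(7.15) = 36.8225.
Sum = Δs · [f(4.35) + f(5.05) + f(5.75) + f(6.45) + f(7.15)].
Sum = 78.89875.

78.89875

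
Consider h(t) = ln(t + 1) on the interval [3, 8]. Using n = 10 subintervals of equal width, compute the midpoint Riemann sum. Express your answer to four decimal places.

Δt = (8 − 3)/10 = 0.5.
Midpoints: 3.25, 3.75, 4.25, 4.75, 5.25, 5.75, 6.25, 6.75, 7.25, 7.75.
h(3.25) ≈ 1.4469, h(3.75) ≈ 1.5581, h(4.25) ≈ 1.6582, h(4.75) ≈ 1.7492, h(5.25) ≈ 1.8326, h(5.75) ≈ 1.9095, h(6.25) ≈ 1.9810, h(6.75) ≈ 2.0477, h(7.25) ≈ 2.1102, h(7.75) ≈ 2.1691.
Sum = Δt · [h(3.25) + h(3.75) + h(4.25) + ...].
Sum ≈ 9.2313.

9.2313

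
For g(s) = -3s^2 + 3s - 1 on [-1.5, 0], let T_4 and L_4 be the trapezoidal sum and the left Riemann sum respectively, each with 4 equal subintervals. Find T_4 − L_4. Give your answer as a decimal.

2.109375

T_4 = -8.35546875.
L_4 = -10.46484375.
T_4 − L_4 = 2.109375.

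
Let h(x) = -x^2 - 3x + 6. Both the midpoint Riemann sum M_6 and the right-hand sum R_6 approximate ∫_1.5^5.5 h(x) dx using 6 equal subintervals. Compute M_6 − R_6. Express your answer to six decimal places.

M_6 ≈ -72.18518519.
R_6 ≈ -85.96296296.
M_6 − R_6 ≈ 13.777778.

13.777778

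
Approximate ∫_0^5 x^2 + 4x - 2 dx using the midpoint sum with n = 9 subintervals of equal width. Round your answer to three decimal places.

81.538

Δx = (5 − 0)/9 = 5/9.
Midpoints: 5/18, 5/6, 25/18, 35/18, 2.5, 55/18, 65/18, 25/6, 85/18.
f(5/18) = -263/324, f(5/6) = 73/36, f(25/18) = 1777/324, f(35/18) = 3097/324, f(2.5) = 14.25, f(55/18) = 6337/324, f(65/18) = 8257/324, f(25/6) = 1153/36, f(85/18) = 12697/324.
Sum = Δx · [f(5/18) + f(5/6) + f(25/18) + ...].
Sum ≈ 81.538.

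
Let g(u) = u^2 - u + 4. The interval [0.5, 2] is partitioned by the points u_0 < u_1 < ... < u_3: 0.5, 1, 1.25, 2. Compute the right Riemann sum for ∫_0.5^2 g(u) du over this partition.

7.578125

Subinterval widths: 0.5, 0.25, 0.75.
Right endpoints: 1, 1.25, 2.
g(1) = 4, g(1.25) = 4.3125, g(2) = 6.
Sum = Σ Δu_i · g(u_i).
Sum = 7.578125.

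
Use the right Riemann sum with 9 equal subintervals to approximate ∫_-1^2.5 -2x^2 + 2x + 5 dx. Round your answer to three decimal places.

10.810

Δx = (2.5 − (-1))/9 = 7/18.
Right endpoints: -11/18, -2/9, 1/6, 5/9, 17/18, 4/3, 31/18, 19/9, 2.5.
f(-11/18) = 491/162, f(-2/9) = 361/81, f(1/6) = 95/18, f(5/9) = 445/81, f(17/18) = 827/162, f(4/3) = 37/9, f(31/18) = 407/162, f(19/9) = 25/81, f(2.5) = -2.5.
Sum = Δx · [f(-11/18) + f(-2/9) + f(1/6) + ...].
Sum ≈ 10.810.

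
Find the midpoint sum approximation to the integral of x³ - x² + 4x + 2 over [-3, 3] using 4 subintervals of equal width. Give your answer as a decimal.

-4.875

Δx = (3 − (-3))/4 = 1.5.
Midpoints: -2.25, -0.75, 0.75, 2.25.
f(-2.25) = -23.453125, f(-0.75) = -1.984375, f(0.75) = 4.859375, f(2.25) = 17.328125.
Sum = Δx · [f(-2.25) + f(-0.75) + f(0.75) + f(2.25)].
Sum = -4.875.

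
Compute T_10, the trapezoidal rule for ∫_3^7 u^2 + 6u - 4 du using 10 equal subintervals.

Δu = (7 − 3)/10 = 0.4.
f(3) = 23, f(3.4) = 27.96, f(3.8) = 33.24, f(4.2) = 38.84, f(4.6) = 44.76, f(5) = 51, f(5.4) = 57.56, f(5.8) = 64.44, f(6.2) = 71.64, f(6.6) = 79.16, f(7) = 87.
T_10 = (Δu/2)·[f(u_0) + 2f(u_1) + ... + 2f(u_{9}) + f(u_10)].
Sum = 209.44.

209.44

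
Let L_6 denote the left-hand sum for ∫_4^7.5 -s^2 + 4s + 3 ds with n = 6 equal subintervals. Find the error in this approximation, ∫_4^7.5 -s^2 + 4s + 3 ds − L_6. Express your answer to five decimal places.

Exact integral: ∫_4^7.5 f(s) ds ≈ -28.2916667.
L_6 ≈ -20.8339120.
Error ≈ -28.2916667 − (-20.8339120) ≈ -7.45775.

-7.45775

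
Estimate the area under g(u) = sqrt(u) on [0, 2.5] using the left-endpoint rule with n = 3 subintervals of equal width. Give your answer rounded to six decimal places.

1.836554

Δu = (2.5 − 0)/3 = 5/6.
Left endpoints: 0, 5/6, 5/3.
g(0) ≈ 0.000000, g(5/6) ≈ 0.912871, g(5/3) ≈ 1.290994.
Sum = Δu · [g(0) + g(5/6) + g(5/3)].
Sum ≈ 1.836554.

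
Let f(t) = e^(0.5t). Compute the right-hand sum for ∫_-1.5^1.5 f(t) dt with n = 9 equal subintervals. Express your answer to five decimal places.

3.57098

Δt = (1.5 − (-1.5))/9 = 1/3.
Right endpoints: -7/6, -5/6, -0.5, -1/6, 1/6, 0.5, 5/6, 7/6, 1.5.
f(-7/6) ≈ 0.55804, f(-5/6) ≈ 0.65924, f(-0.5) ≈ 0.77880, f(-1/6) ≈ 0.92004, f(1/6) ≈ 1.08690, f(0.5) ≈ 1.28403, f(5/6) ≈ 1.51690, f(7/6) ≈ 1.79200, f(1.5) ≈ 2.11700.
Sum = Δt · [f(-7/6) + f(-5/6) + f(-0.5) + ...].
Sum ≈ 3.57098.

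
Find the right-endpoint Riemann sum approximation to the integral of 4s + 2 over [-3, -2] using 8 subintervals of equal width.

-7.75

Δs = (-2 − (-3))/8 = 0.125.
Right endpoints: -2.875, -2.75, -2.625, -2.5, -2.375, -2.25, -2.125, -2.
f(-2.875) = -9.5, f(-2.75) = -9, f(-2.625) = -8.5, f(-2.5) = -8, f(-2.375) = -7.5, f(-2.25) = -7, f(-2.125) = -6.5, f(-2) = -6.
Sum = Δs · [f(-2.875) + f(-2.75) + f(-2.625) + ...].
Sum = -7.75.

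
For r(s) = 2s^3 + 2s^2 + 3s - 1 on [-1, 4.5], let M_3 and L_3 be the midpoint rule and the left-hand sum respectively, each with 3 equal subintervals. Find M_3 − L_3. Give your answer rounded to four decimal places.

161.5434

M_3 ≈ 270.066551.
L_3 ≈ 108.523148.
M_3 − L_3 ≈ 161.5434.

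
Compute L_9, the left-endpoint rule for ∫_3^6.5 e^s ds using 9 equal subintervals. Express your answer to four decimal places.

527.7377

Δs = (6.5 − 3)/9 = 7/18.
Left endpoints: 3, 61/18, 34/9, 25/6, 41/9, 89/18, 16/3, 103/18, 55/9.
f(3) ≈ 20.0855, f(61/18) ≈ 29.6330, f(34/9) ≈ 43.7188, f(25/6) ≈ 64.5001, f(41/9) ≈ 95.1596, f(89/18) ≈ 140.3928, f(16/3) ≈ 207.1272, f(103/18) ≈ 305.5832, f(55/9) ≈ 450.8394.
Sum = Δs · [f(3) + f(61/18) + f(34/9) + ...].
Sum ≈ 527.7377.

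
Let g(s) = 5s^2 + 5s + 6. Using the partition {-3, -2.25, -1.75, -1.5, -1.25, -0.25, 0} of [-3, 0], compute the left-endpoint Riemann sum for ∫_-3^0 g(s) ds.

Subinterval widths: 0.75, 0.5, 0.25, 0.25, 1, 0.25.
Left endpoints: -3, -2.25, -1.75, -1.5, -1.25, -0.25.
g(-3) = 36, g(-2.25) = 20.0625, g(-1.75) = 12.5625, g(-1.5) = 9.75, g(-1.25) = 7.5625, g(-0.25) = 5.0625.
Sum = Σ Δs_i · g(s_i).
Sum = 51.4375.

51.4375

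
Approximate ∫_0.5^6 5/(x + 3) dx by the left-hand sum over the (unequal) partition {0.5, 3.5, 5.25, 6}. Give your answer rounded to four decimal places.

6.0864

Subinterval widths: 3, 1.75, 0.75.
Left endpoints: 0.5, 3.5, 5.25.
f(0.5) = 10/7, f(3.5) = 10/13, f(5.25) = 20/33.
Sum = Σ Δx_i · f(x_i).
Sum ≈ 6.0864.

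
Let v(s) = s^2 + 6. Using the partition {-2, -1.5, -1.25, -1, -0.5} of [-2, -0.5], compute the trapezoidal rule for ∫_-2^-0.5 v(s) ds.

Subinterval widths: 0.5, 0.25, 0.25, 0.5.
v(-2) = 10, v(-1.5) = 8.25, v(-1.25) = 7.5625, v(-1) = 7, v(-0.5) = 6.25.
On each subinterval the trapezoid contributes (Δs_i/2)·[v(s_{i-1}) + v(s_i)].
Sum = 11.671875.

11.671875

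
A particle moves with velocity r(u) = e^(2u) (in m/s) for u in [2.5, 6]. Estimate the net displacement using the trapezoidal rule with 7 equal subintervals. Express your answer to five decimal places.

Δu = (6 − 2.5)/7 = 0.5.
r(2.5) ≈ 148.41316, r(3) ≈ 403.42879, r(3.5) ≈ 1096.63316, r(4) ≈ 2980.95799, r(4.5) ≈ 8103.08393, r(5) ≈ 22026.46579, r(5.5) ≈ 59874.14172, r(6) ≈ 162754.79142.
T_7 = (Δu/2)·[r(u_0) + 2r(u_1) + ... + 2r(u_{6}) + r(u_7)].
Sum ≈ 87968.15683.

87968.15683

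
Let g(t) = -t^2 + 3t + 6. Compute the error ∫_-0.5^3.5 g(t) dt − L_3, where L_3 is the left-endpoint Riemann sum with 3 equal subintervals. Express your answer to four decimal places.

Exact integral: ∫_-0.5^3.5 g(t) dt ≈ 27.666667.
L_3 ≈ 26.481481.
Error ≈ 27.666667 − 26.481481 ≈ 1.1852.

1.1852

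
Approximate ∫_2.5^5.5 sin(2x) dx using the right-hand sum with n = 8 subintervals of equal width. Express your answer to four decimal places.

Δx = (5.5 − 2.5)/8 = 0.375.
Right endpoints: 2.875, 3.25, 3.625, 4, 4.375, 4.75, 5.125, 5.5.
f(2.875) ≈ -0.5083, f(3.25) ≈ 0.2151, f(3.625) ≈ 0.8231, f(4) ≈ 0.9894, f(4.375) ≈ 0.6247, f(4.75) ≈ -0.0752, f(5.125) ≈ -0.7347, f(5.5) ≈ -1.0000.
Sum = Δx · [f(2.875) + f(3.25) + f(3.625) + ...].
Sum ≈ 0.1253.

0.1253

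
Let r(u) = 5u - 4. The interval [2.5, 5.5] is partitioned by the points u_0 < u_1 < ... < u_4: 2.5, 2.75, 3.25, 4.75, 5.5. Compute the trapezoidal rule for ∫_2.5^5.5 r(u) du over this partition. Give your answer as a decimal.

Subinterval widths: 0.25, 0.5, 1.5, 0.75.
r(2.5) = 8.5, r(2.75) = 9.75, r(3.25) = 12.25, r(4.75) = 19.75, r(5.5) = 23.5.
On each subinterval the trapezoid contributes (Δu_i/2)·[r(u_{i-1}) + r(u_i)].
Sum = 48.

48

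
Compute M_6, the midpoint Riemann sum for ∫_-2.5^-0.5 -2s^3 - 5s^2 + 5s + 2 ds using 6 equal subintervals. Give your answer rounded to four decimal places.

-17.4074

Δs = (-0.5 − (-2.5))/6 = 1/3.
Midpoints: -7/3, -2, -5/3, -4/3, -1, -2/3.
f(-7/3) = -310/27, f(-2) = -12, f(-5/3) = -296/27, f(-4/3) = -238/27, f(-1) = -6, f(-2/3) = -80/27.
Sum = Δs · [f(-7/3) + f(-2) + f(-5/3) + ...].
Sum ≈ -17.4074.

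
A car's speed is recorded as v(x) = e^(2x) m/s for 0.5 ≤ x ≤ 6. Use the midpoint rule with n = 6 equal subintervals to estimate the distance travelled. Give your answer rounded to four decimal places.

Δx = (6 − 0.5)/6 = 11/12.
Midpoints: 23/24, 1.875, 67/24, 89/24, 4.625, 133/24.
v(23/24) ≈ 6.7983, v(1.875) ≈ 42.5211, v(67/24) ≈ 265.9567, v(89/24) ≈ 1663.4793, v(4.625) ≈ 10404.5657, v(133/24) ≈ 65077.4471.
Sum = Δx · [v(23/24) + v(1.875) + v(67/24) + ...].
Sum ≈ 71005.7041.

71005.7041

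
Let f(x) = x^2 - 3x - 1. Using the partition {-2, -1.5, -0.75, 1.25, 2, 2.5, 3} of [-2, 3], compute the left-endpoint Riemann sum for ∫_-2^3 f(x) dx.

Subinterval widths: 0.5, 0.75, 2, 0.75, 0.5, 0.5.
Left endpoints: -2, -1.5, -0.75, 1.25, 2, 2.5.
f(-2) = 9, f(-1.5) = 5.75, f(-0.75) = 1.8125, f(1.25) = -3.1875, f(2) = -3, f(2.5) = -2.25.
Sum = Σ Δx_i · f(x_i).
Sum = 7.421875.

7.421875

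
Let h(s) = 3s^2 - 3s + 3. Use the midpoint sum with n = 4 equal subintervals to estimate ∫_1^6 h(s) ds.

175.546875

Δs = (6 − 1)/4 = 1.25.
Midpoints: 1.625, 2.875, 4.125, 5.375.
h(1.625) = 6.046875, h(2.875) = 19.171875, h(4.125) = 41.671875, h(5.375) = 73.546875.
Sum = Δs · [h(1.625) + h(2.875) + h(4.125) + h(5.375)].
Sum = 175.546875.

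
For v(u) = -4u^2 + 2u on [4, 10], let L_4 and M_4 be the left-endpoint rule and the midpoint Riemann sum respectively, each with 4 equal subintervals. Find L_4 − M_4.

229.5

L_4 = -930.
M_4 = -1159.5.
L_4 − M_4 = 229.5.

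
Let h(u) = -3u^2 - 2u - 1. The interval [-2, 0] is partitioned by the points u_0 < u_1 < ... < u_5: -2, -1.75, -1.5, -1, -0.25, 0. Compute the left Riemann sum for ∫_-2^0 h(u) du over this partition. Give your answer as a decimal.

-7.96875

Subinterval widths: 0.25, 0.25, 0.5, 0.75, 0.25.
Left endpoints: -2, -1.75, -1.5, -1, -0.25.
h(-2) = -9, h(-1.75) = -6.6875, h(-1.5) = -4.75, h(-1) = -2, h(-0.25) = -0.6875.
Sum = Σ Δu_i · h(u_i).
Sum = -7.96875.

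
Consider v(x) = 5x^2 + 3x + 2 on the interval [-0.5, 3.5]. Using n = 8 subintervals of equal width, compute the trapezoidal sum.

98.5

Δx = (3.5 − (-0.5))/8 = 0.5.
v(-0.5) = 1.75, v(0) = 2, v(0.5) = 4.75, v(1) = 10, v(1.5) = 17.75, v(2) = 28, v(2.5) = 40.75, v(3) = 56, v(3.5) = 73.75.
T_8 = (Δx/2)·[v(x_0) + 2v(x_1) + ... + 2v(x_{7}) + v(x_8)].
Sum = 98.5.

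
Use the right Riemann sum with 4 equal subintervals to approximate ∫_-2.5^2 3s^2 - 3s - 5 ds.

Δs = (2 − (-2.5))/4 = 1.125.
Right endpoints: -1.375, -0.25, 0.875, 2.
f(-1.375) = 4.796875, f(-0.25) = -4.0625, f(0.875) = -5.328125, f(2) = 1.
Sum = Δs · [f(-1.375) + f(-0.25) + f(0.875) + f(2)].
Sum = -4.04296875.

-4.04296875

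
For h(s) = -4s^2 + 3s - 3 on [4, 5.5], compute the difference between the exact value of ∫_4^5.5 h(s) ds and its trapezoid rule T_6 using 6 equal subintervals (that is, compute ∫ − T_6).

0.0625

Exact integral: ∫_4^5.5 h(s) ds = -119.625.
T_6 = -119.6875.
Error = -119.625 − (-119.6875) = 0.0625.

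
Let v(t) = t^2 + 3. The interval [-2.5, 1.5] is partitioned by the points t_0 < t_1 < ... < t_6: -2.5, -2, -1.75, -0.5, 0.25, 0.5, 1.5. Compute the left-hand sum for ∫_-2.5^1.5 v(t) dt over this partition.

Subinterval widths: 0.5, 0.25, 1.25, 0.75, 0.25, 1.
Left endpoints: -2.5, -2, -1.75, -0.5, 0.25, 0.5.
v(-2.5) = 9.25, v(-2) = 7, v(-1.75) = 6.0625, v(-0.5) = 3.25, v(0.25) = 3.0625, v(0.5) = 3.25.
Sum = Σ Δt_i · v(t_i).
Sum = 20.40625.

20.40625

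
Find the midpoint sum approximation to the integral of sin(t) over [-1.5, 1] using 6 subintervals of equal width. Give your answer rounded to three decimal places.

Δt = (1 − (-1.5))/6 = 5/12.
Midpoints: -31/24, -0.875, -11/24, -1/24, 0.375, 19/24.
f(-31/24) ≈ -0.961, f(-0.875) ≈ -0.768, f(-11/24) ≈ -0.442, f(-1/24) ≈ -0.042, f(0.375) ≈ 0.366, f(19/24) ≈ 0.712.
Sum = Δt · [f(-31/24) + f(-0.875) + f(-11/24) + ...].
Sum ≈ -0.473.

-0.473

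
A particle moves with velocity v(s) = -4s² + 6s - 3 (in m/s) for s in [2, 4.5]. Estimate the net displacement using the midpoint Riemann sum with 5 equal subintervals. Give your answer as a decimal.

-69.375

Δs = (4.5 − 2)/5 = 0.5.
Midpoints: 2.25, 2.75, 3.25, 3.75, 4.25.
v(2.25) = -9.75, v(2.75) = -16.75, v(3.25) = -25.75, v(3.75) = -36.75, v(4.25) = -49.75.
Sum = Δs · [v(2.25) + v(2.75) + v(3.25) + v(3.75) + v(4.25)].
Sum = -69.375.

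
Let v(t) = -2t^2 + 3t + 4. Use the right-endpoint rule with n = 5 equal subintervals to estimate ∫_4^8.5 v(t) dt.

Δt = (8.5 − 4)/5 = 0.9.
Right endpoints: 4.9, 5.8, 6.7, 7.6, 8.5.
v(4.9) = -29.32, v(5.8) = -45.88, v(6.7) = -65.68, v(7.6) = -88.72, v(8.5) = -115.
Sum = Δt · [v(4.9) + v(5.8) + v(6.7) + v(7.6) + v(8.5)].
Sum = -310.14.

-310.14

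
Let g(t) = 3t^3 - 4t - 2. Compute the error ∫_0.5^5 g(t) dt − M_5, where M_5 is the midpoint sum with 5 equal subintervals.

7.5178125

Exact integral: ∫_0.5^5 g(t) dt = 410.203125.
M_5 = 402.6853125.
Error = 410.203125 − 402.6853125 = 7.5178125.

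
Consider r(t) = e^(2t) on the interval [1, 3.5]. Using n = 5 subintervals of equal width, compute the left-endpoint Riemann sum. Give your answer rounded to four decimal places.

316.9573

Δt = (3.5 − 1)/5 = 0.5.
Left endpoints: 1, 1.5, 2, 2.5, 3.
r(1) ≈ 7.3891, r(1.5) ≈ 20.0855, r(2) ≈ 54.5982, r(2.5) ≈ 148.4132, r(3) ≈ 403.4288.
Sum = Δt · [r(1) + r(1.5) + r(2) + r(2.5) + r(3)].
Sum ≈ 316.9573.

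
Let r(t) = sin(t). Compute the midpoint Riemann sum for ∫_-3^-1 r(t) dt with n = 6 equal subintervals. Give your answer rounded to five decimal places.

-1.53740

Δt = (-1 − (-3))/6 = 1/3.
Midpoints: -17/6, -2.5, -13/6, -11/6, -1.5, -7/6.
r(-17/6) ≈ -0.30340, r(-2.5) ≈ -0.59847, r(-13/6) ≈ -0.82766, r(-11/6) ≈ -0.96573, r(-1.5) ≈ -0.99749, r(-7/6) ≈ -0.91944.
Sum = Δt · [r(-17/6) + r(-2.5) + r(-13/6) + ...].
Sum ≈ -1.53740.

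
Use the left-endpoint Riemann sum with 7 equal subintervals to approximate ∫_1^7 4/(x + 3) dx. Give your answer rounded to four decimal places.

Δx = (7 − 1)/7 = 6/7.
Left endpoints: 1, 13/7, 19/7, 25/7, 31/7, 37/7, 43/7.
f(1) = 1, f(13/7) = 14/17, f(19/7) = 0.7, f(25/7) = 14/23, f(31/7) = 7/13, f(37/7) = 14/29, f(43/7) = 0.4375.
Sum = Δx · [f(1) + f(13/7) + f(19/7) + ...].
Sum ≈ 3.9351.

3.9351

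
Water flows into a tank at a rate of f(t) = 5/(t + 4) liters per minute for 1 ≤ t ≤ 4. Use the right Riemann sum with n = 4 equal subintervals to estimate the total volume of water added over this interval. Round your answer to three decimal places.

Δt = (4 − 1)/4 = 0.75.
Right endpoints: 1.75, 2.5, 3.25, 4.
f(1.75) = 20/23, f(2.5) = 10/13, f(3.25) = 20/29, f(4) = 0.625.
Sum = Δt · [f(1.75) + f(2.5) + f(3.25) + f(4)].
Sum ≈ 2.215.

2.215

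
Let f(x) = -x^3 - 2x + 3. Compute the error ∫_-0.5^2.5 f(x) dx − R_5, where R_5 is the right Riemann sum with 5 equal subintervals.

7.065

Exact integral: ∫_-0.5^2.5 f(x) dx = -6.75.
R_5 = -13.815.
Error = -6.75 − (-13.815) = 7.065.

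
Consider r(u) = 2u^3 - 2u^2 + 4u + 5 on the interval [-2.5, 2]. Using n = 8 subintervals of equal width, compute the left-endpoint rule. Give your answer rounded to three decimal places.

Δu = (2 − (-2.5))/8 = 0.5625.
Left endpoints: -2.5, -1.9375, -1.375, -0.8125, -0.25, 0.3125, 0.875, 1.4375.
r(-2.5) = -48.75, r(-1.9375) = -50799/2048, r(-1.375) = -9.48046875, r(-0.8125) = -1317/2048, r(-0.25) = 3.84375, r(0.3125) = 12525/2048, r(0.875) = 8.30859375, r(1.4375) = 25719/2048.
Sum = Δu · [r(-2.5) + r(-1.9375) + r(-1.375) + ...].
Sum ≈ -29.729.

-29.729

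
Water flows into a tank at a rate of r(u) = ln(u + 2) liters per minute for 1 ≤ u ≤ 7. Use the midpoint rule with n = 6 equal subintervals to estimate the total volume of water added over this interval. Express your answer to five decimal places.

Δu = (7 − 1)/6 = 1.
Midpoints: 1.5, 2.5, 3.5, 4.5, 5.5, 6.5.
r(1.5) ≈ 1.25276, r(2.5) ≈ 1.50408, r(3.5) ≈ 1.70475, r(4.5) ≈ 1.87180, r(5.5) ≈ 2.01490, r(6.5) ≈ 2.14007.
Sum = Δu · [r(1.5) + r(2.5) + r(3.5) + ...].
Sum ≈ 10.48836.

10.48836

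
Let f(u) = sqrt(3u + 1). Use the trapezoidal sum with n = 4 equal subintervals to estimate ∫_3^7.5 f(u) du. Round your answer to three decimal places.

Δu = (7.5 − 3)/4 = 1.125.
f(3) ≈ 3.162, f(4.125) ≈ 3.657, f(5.25) ≈ 4.093, f(6.375) ≈ 4.486, f(7.5) ≈ 4.848.
T_4 = (Δu/2)·[f(u_0) + 2f(u_1) + 2f(u_2) + 2f(u_3) + f(u_4)].
Sum ≈ 18.271.

18.271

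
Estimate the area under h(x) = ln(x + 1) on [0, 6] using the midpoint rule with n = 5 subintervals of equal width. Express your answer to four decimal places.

7.6690

Δx = (6 − 0)/5 = 1.2.
Midpoints: 0.6, 1.8, 3, 4.2, 5.4.
h(0.6) ≈ 0.4700, h(1.8) ≈ 1.0296, h(3) ≈ 1.3863, h(4.2) ≈ 1.6487, h(5.4) ≈ 1.8563.
Sum = Δx · [h(0.6) + h(1.8) + h(3) + h(4.2) + h(5.4)].
Sum ≈ 7.6690.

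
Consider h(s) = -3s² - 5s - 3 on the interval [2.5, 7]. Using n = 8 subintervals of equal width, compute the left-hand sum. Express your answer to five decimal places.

-406.06348

Δs = (7 − 2.5)/8 = 0.5625.
Left endpoints: 2.5, 3.0625, 3.625, 4.1875, 4.75, 5.3125, 5.875, 6.4375.
h(2.5) = -34.25, h(3.0625) = -46.44921875, h(3.625) = -60.546875, h(4.1875) = -76.54296875, h(4.75) = -94.4375, h(5.3125) = -114.23046875, h(5.875) = -135.921875, h(6.4375) = -159.51171875.
Sum = Δs · [h(2.5) + h(3.0625) + h(3.625) + ...].
Sum ≈ -406.06348.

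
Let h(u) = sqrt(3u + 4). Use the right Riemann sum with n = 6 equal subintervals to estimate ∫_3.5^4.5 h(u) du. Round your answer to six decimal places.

Δu = (4.5 − 3.5)/6 = 1/6.
Right endpoints: 11/3, 23/6, 4, 25/6, 13/3, 4.5.
h(11/3) ≈ 3.872983, h(23/6) ≈ 3.937004, h(4) ≈ 4.000000, h(25/6) ≈ 4.062019, h(13/3) ≈ 4.123106, h(4.5) ≈ 4.183300.
Sum = Δu · [h(11/3) + h(23/6) + h(4) + ...].
Sum ≈ 4.029735.

4.029735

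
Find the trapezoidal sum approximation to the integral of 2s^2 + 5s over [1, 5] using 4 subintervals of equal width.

Δs = (5 − 1)/4 = 1.
f(1) = 7, f(2) = 18, f(3) = 33, f(4) = 52, f(5) = 75.
T_4 = (Δs/2)·[f(s_0) + 2f(s_1) + 2f(s_2) + 2f(s_3) + f(s_4)].
Sum = 144.

144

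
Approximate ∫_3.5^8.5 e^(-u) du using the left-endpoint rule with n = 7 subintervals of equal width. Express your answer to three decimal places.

Δu = (8.5 − 3.5)/7 = 5/7.
Left endpoints: 3.5, 59/14, 69/14, 79/14, 89/14, 99/14, 109/14.
f(3.5) ≈ 0.030, f(59/14) ≈ 0.015, f(69/14) ≈ 0.007, f(79/14) ≈ 0.004, f(89/14) ≈ 0.002, f(99/14) ≈ 0.001, f(109/14) ≈ 0.000.
Sum = Δu · [f(3.5) + f(59/14) + f(69/14) + ...].
Sum ≈ 0.042.

0.042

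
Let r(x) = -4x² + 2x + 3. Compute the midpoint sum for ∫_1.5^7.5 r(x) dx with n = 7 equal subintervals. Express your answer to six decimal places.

-484.530612

Δx = (7.5 − 1.5)/7 = 6/7.
Midpoints: 27/14, 39/14, 51/14, 4.5, 75/14, 87/14, 99/14.
r(27/14) = -393/49, r(39/14) = -1101/49, r(51/14) = -2097/49, r(4.5) = -69, r(75/14) = -4953/49, r(87/14) = -6813/49, r(99/14) = -8961/49.
Sum = Δx · [r(27/14) + r(39/14) + r(51/14) + ...].
Sum ≈ -484.530612.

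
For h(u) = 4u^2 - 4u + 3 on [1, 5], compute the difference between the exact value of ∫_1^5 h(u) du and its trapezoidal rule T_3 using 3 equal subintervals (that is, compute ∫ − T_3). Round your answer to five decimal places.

-4.74074

Exact integral: ∫_1^5 h(u) du ≈ 129.3333333.
T_3 ≈ 134.0740741.
Error ≈ 129.3333333 − 134.0740741 ≈ -4.74074.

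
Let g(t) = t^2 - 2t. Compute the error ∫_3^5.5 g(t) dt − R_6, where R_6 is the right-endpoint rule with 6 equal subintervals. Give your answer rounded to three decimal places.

-3.458

Exact integral: ∫_3^5.5 g(t) dt ≈ 25.20833.
R_6 ≈ 28.66609.
Error ≈ 25.20833 − 28.66609 ≈ -3.458.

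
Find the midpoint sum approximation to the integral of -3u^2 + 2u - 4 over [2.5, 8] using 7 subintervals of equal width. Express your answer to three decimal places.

-459.776

Δu = (8 − 2.5)/7 = 11/14.
Midpoints: 81/28, 103/28, 125/28, 5.25, 169/28, 191/28, 213/28.
f(81/28) = -18283/784, f(103/28) = -29195/784, f(125/28) = -43011/784, f(5.25) = -76.1875, f(169/28) = -79355/784, f(191/28) = -101883/784, f(213/28) = -127315/784.
Sum = Δu · [f(81/28) + f(103/28) + f(125/28) + ...].
Sum ≈ -459.776.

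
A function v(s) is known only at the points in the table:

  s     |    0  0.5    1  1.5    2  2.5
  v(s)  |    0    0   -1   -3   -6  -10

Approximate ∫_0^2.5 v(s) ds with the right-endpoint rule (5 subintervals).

-10

Δs = 0.5.
Sum = 0.5·[0 + (-1) + (-3) + (-6) + (-10)] = -10.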